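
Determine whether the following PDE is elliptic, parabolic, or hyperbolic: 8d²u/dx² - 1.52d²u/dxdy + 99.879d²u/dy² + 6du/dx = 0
Coefficients: A = 8, B = -1.52, C = 99.879. B² - 4AC = -3193.8176, which is negative, so the equation is elliptic.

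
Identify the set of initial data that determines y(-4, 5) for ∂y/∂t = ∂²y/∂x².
The entire real line. The heat equation has infinite propagation speed: any initial disturbance instantly affects all points (though exponentially small far away).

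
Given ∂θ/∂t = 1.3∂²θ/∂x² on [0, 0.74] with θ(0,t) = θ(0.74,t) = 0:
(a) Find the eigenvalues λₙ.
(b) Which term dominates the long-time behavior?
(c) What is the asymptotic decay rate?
Eigenvalues: λₙ = 1.3n²π²/0.74².
First three modes:
  n=1: λ₁ = 1.3π²/0.74² ≈ 23.43
  n=2: λ₂ = 5.2π²/0.74² ≈ 93.722 (4× faster decay)
  n=3: λ₃ = 11.7π²/0.74² ≈ 210.874 (9× faster decay)
As t → ∞, higher modes decay exponentially faster. The n=1 mode dominates: θ ~ c₁ sin(πx/0.74) e^{-λ₁t}.
Decay rate: λ₁ = 1.3π²/0.74² ≈ 23.43.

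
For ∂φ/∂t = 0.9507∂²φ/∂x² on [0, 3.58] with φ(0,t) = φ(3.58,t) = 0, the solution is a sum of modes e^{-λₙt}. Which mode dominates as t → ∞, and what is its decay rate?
Eigenvalues: λₙ = 0.9507n²π²/3.58².
First three modes:
  n=1: λ₁ = 0.9507π²/3.58² ≈ 0.732
  n=2: λ₂ = 3.8028π²/3.58² ≈ 2.928 (4× faster decay)
  n=3: λ₃ = 8.5563π²/3.58² ≈ 6.589 (9× faster decay)
As t → ∞, higher modes decay exponentially faster. The n=1 mode dominates: φ ~ c₁ sin(πx/3.58) e^{-λ₁t}.
Decay rate: λ₁ = 0.9507π²/3.58² ≈ 0.732.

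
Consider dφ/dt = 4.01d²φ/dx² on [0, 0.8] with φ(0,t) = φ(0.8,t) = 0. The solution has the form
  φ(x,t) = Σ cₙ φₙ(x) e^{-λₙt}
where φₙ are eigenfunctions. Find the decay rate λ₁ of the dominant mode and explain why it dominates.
Eigenvalues: λₙ = 4.01n²π²/0.8².
First three modes:
  n=1: λ₁ = 4.01π²/0.8² ≈ 61.839
  n=2: λ₂ = 16.04π²/0.8² ≈ 247.357 (4× faster decay)
  n=3: λ₃ = 36.09π²/0.8² ≈ 556.553 (9× faster decay)
As t → ∞, higher modes decay exponentially faster. The n=1 mode dominates: φ ~ c₁ sin(πx/0.8) e^{-λ₁t}.
Decay rate: λ₁ = 4.01π²/0.8² ≈ 61.839.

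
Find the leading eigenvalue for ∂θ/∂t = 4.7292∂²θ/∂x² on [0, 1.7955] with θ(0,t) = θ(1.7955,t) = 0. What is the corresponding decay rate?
Eigenvalues: λₙ = 4.7292n²π²/1.7955².
First three modes:
  n=1: λ₁ = 4.7292π²/1.7955² ≈ 14.478
  n=2: λ₂ = 18.9168π²/1.7955² ≈ 57.913 (4× faster decay)
  n=3: λ₃ = 42.5628π²/1.7955² ≈ 130.304 (9× faster decay)
As t → ∞, higher modes decay exponentially faster. The n=1 mode dominates: θ ~ c₁ sin(πx/1.7955) e^{-λ₁t}.
Decay rate: λ₁ = 4.7292π²/1.7955² ≈ 14.478.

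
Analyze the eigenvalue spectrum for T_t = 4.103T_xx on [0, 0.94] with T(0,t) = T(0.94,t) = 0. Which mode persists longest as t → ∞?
Eigenvalues: λₙ = 4.103n²π²/0.94².
First three modes:
  n=1: λ₁ = 4.103π²/0.94² ≈ 45.83
  n=2: λ₂ = 16.412π²/0.94² ≈ 183.318 (4× faster decay)
  n=3: λ₃ = 36.927π²/0.94² ≈ 412.466 (9× faster decay)
As t → ∞, higher modes decay exponentially faster. The n=1 mode dominates: T ~ c₁ sin(πx/0.94) e^{-λ₁t}.
Decay rate: λ₁ = 4.103π²/0.94² ≈ 45.83.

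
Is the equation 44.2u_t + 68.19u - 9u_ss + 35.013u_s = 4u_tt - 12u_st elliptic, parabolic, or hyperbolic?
Rewriting in standard form: -9u_ss + 12u_st - 4u_tt + 35.013u_s + 44.2u_t + 68.19u = 0. Computing B² - 4AC with A = -9, B = 12, C = -4: discriminant = 0 (zero). Answer: parabolic.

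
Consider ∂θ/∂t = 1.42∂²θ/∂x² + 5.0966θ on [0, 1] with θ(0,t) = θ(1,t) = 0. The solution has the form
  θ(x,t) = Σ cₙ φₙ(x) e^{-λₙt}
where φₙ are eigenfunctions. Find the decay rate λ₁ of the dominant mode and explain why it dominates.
Eigenvalues: λₙ = 1.42n²π²/1² - 5.0966.
First three modes:
  n=1: λ₁ = 1.42π² - 5.0966 ≈ 8.918
  n=2: λ₂ = 5.68π² - 5.0966 ≈ 50.963
  n=3: λ₃ = 12.78π² - 5.0966 ≈ 121.037
Since 1.42π² ≈ 14.015 > 5.0966, all λₙ > 0.
The n=1 mode decays slowest → dominates as t → ∞.
Asymptotic: θ ~ c₁ sin(πx/1) e^{-λ₁t} with decay rate λ₁ ≈ 8.918.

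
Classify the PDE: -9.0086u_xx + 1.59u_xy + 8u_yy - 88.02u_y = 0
A = -9.0086, B = 1.59, C = 8. Discriminant B² - 4AC = 290.8033. Since 290.8033 > 0, hyperbolic.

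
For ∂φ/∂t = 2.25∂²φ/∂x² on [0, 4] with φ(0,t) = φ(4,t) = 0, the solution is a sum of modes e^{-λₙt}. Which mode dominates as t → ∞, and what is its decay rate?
Eigenvalues: λₙ = 2.25n²π²/4².
First three modes:
  n=1: λ₁ = 2.25π²/4² ≈ 1.388
  n=2: λ₂ = 9π²/4² ≈ 5.552 (4× faster decay)
  n=3: λ₃ = 20.25π²/4² ≈ 12.491 (9× faster decay)
As t → ∞, higher modes decay exponentially faster. The n=1 mode dominates: φ ~ c₁ sin(πx/4) e^{-λ₁t}.
Decay rate: λ₁ = 2.25π²/4² ≈ 1.388.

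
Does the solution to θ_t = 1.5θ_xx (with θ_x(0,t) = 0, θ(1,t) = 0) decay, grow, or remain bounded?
θ → 0. Heat escapes through the Dirichlet boundary.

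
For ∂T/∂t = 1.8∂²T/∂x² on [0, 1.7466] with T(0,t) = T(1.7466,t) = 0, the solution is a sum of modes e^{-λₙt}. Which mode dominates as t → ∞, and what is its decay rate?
Eigenvalues: λₙ = 1.8n²π²/1.7466².
First three modes:
  n=1: λ₁ = 1.8π²/1.7466² ≈ 5.824
  n=2: λ₂ = 7.2π²/1.7466² ≈ 23.294 (4× faster decay)
  n=3: λ₃ = 16.2π²/1.7466² ≈ 52.412 (9× faster decay)
As t → ∞, higher modes decay exponentially faster. The n=1 mode dominates: T ~ c₁ sin(πx/1.7466) e^{-λ₁t}.
Decay rate: λ₁ = 1.8π²/1.7466² ≈ 5.824.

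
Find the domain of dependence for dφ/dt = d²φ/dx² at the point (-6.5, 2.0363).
The entire real line. The heat equation has infinite propagation speed: any initial disturbance instantly affects all points (though exponentially small far away).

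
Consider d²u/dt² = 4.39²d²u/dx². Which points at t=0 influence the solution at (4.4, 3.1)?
Domain of dependence: [-9.209, 18.009]. Signals travel at speed 4.39, so data within |x - 4.4| ≤ 4.39·3.1 = 13.609 can reach the point.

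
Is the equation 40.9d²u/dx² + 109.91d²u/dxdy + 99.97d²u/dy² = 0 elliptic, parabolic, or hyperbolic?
Computing B² - 4AC with A = 40.9, B = 109.91, C = 99.97: discriminant = -4274.8839 (negative). Answer: elliptic.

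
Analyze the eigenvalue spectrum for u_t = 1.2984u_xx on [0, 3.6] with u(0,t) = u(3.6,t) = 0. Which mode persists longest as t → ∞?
Eigenvalues: λₙ = 1.2984n²π²/3.6².
First three modes:
  n=1: λ₁ = 1.2984π²/3.6² ≈ 0.989
  n=2: λ₂ = 5.1936π²/3.6² ≈ 3.955 (4× faster decay)
  n=3: λ₃ = 11.6856π²/3.6² ≈ 8.899 (9× faster decay)
As t → ∞, higher modes decay exponentially faster. The n=1 mode dominates: u ~ c₁ sin(πx/3.6) e^{-λ₁t}.
Decay rate: λ₁ = 1.2984π²/3.6² ≈ 0.989.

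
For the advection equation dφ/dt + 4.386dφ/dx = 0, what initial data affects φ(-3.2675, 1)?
A single point: x = -7.6535. The characteristic through (-3.2675, 1) is x - 4.386t = const, so x = -3.2675 - 4.386·1 = -7.6535.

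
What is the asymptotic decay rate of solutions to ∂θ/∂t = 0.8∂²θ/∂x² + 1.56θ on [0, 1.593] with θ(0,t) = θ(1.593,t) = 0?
Eigenvalues: λₙ = 0.8n²π²/1.593² - 1.56.
First three modes:
  n=1: λ₁ = 0.8π²/1.593² - 1.56 ≈ 1.551
  n=2: λ₂ = 3.2π²/1.593² - 1.56 ≈ 10.886
  n=3: λ₃ = 7.2π²/1.593² - 1.56 ≈ 26.443
Since 0.8π²/1.593² ≈ 3.111 > 1.56, all λₙ > 0.
The n=1 mode decays slowest → dominates as t → ∞.
Asymptotic: θ ~ c₁ sin(πx/1.593) e^{-λ₁t} with decay rate λ₁ ≈ 1.551.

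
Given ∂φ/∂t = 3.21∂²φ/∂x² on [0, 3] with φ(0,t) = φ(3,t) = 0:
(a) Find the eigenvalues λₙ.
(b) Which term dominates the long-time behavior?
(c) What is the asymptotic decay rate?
Eigenvalues: λₙ = 3.21n²π²/3².
First three modes:
  n=1: λ₁ = 3.21π²/3² ≈ 3.52
  n=2: λ₂ = 12.84π²/3² ≈ 14.081 (4× faster decay)
  n=3: λ₃ = 28.89π²/3² ≈ 31.681 (9× faster decay)
As t → ∞, higher modes decay exponentially faster. The n=1 mode dominates: φ ~ c₁ sin(πx/3) e^{-λ₁t}.
Decay rate: λ₁ = 3.21π²/3² ≈ 3.52.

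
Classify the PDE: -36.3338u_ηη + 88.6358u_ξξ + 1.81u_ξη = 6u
Rewriting in standard form: 88.6358u_ξξ + 1.81u_ξη - 36.3338u_ηη - 6u = 0. A = 88.6358, B = 1.81, C = -36.3338. Discriminant B² - 4AC = 12885.17782016. Since 12885.17782016 > 0, hyperbolic.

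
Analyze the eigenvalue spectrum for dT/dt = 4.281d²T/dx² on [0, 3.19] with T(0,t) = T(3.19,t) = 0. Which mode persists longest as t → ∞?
Eigenvalues: λₙ = 4.281n²π²/3.19².
First three modes:
  n=1: λ₁ = 4.281π²/3.19² ≈ 4.152
  n=2: λ₂ = 17.124π²/3.19² ≈ 16.608 (4× faster decay)
  n=3: λ₃ = 38.529π²/3.19² ≈ 37.369 (9× faster decay)
As t → ∞, higher modes decay exponentially faster. The n=1 mode dominates: T ~ c₁ sin(πx/3.19) e^{-λ₁t}.
Decay rate: λ₁ = 4.281π²/3.19² ≈ 4.152.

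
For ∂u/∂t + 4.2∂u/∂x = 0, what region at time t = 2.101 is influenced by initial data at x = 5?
At x = 13.8242. The characteristic carries data from (5, 0) to (13.8242, 2.101).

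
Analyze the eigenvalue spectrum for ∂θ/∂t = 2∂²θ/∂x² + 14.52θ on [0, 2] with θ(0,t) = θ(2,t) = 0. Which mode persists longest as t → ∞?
Eigenvalues: λₙ = 2n²π²/2² - 14.52.
First three modes:
  n=1: λ₁ = 2π²/2² - 14.52 ≈ -9.585
  n=2: λ₂ = 8π²/2² - 14.52 ≈ 5.219
  n=3: λ₃ = 18π²/2² - 14.52 ≈ 29.893
Since 2π²/2² ≈ 4.935 < 14.52, λ₁ < 0.
The n=1 mode grows fastest (−λₙ is largest for n=1) → dominates.
Asymptotic: θ ~ c₁ sin(πx/2) e^{9.585t} (exponential growth at rate −λ₁ ≈ 9.585).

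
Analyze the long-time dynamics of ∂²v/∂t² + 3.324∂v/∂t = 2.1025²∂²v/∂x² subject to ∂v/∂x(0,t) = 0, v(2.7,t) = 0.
Long-time behavior: v → 0. Damping (γ=3.324) dissipates energy; oscillations decay exponentially.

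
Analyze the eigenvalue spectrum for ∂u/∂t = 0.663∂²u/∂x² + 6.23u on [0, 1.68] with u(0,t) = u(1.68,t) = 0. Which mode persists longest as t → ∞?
Eigenvalues: λₙ = 0.663n²π²/1.68² - 6.23.
First three modes:
  n=1: λ₁ = 0.663π²/1.68² - 6.23 ≈ -3.912
  n=2: λ₂ = 2.652π²/1.68² - 6.23 ≈ 3.044
  n=3: λ₃ = 5.967π²/1.68² - 6.23 ≈ 14.636
Since 0.663π²/1.68² ≈ 2.318 < 6.23, λ₁ < 0.
The n=1 mode grows fastest (−λₙ is largest for n=1) → dominates.
Asymptotic: u ~ c₁ sin(πx/1.68) e^{3.912t} (exponential growth at rate −λ₁ ≈ 3.912).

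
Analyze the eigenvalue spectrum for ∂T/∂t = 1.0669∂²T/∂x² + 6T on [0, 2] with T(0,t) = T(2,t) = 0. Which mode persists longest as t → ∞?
Eigenvalues: λₙ = 1.0669n²π²/2² - 6.
First three modes:
  n=1: λ₁ = 1.0669π²/2² - 6 ≈ -3.368
  n=2: λ₂ = 4.2676π²/2² - 6 ≈ 4.53
  n=3: λ₃ = 9.6021π²/2² - 6 ≈ 17.692
Since 1.0669π²/2² ≈ 2.632 < 6, λ₁ < 0.
The n=1 mode grows fastest (−λₙ is largest for n=1) → dominates.
Asymptotic: T ~ c₁ sin(πx/2) e^{3.368t} (exponential growth at rate −λ₁ ≈ 3.368).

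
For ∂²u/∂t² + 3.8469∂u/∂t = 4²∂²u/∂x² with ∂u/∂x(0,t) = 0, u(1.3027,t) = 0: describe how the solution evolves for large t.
u → 0. Damping (γ=3.8469) dissipates energy; oscillations decay exponentially.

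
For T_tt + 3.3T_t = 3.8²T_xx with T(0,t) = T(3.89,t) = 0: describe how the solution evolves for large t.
T → 0. Damping (γ=3.3) dissipates energy; oscillations decay exponentially.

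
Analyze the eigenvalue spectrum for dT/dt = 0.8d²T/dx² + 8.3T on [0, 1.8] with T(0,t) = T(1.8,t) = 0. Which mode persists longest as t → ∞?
Eigenvalues: λₙ = 0.8n²π²/1.8² - 8.3.
First three modes:
  n=1: λ₁ = 0.8π²/1.8² - 8.3 ≈ -5.863
  n=2: λ₂ = 3.2π²/1.8² - 8.3 ≈ 1.448
  n=3: λ₃ = 7.2π²/1.8² - 8.3 ≈ 13.632
Since 0.8π²/1.8² ≈ 2.437 < 8.3, λ₁ < 0.
The n=1 mode grows fastest (−λₙ is largest for n=1) → dominates.
Asymptotic: T ~ c₁ sin(πx/1.8) e^{5.863t} (exponential growth at rate −λ₁ ≈ 5.863).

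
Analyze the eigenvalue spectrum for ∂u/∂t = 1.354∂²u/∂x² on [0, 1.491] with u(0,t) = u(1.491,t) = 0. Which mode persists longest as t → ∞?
Eigenvalues: λₙ = 1.354n²π²/1.491².
First three modes:
  n=1: λ₁ = 1.354π²/1.491² ≈ 6.011
  n=2: λ₂ = 5.416π²/1.491² ≈ 24.045 (4× faster decay)
  n=3: λ₃ = 12.186π²/1.491² ≈ 54.101 (9× faster decay)
As t → ∞, higher modes decay exponentially faster. The n=1 mode dominates: u ~ c₁ sin(πx/1.491) e^{-λ₁t}.
Decay rate: λ₁ = 1.354π²/1.491² ≈ 6.011.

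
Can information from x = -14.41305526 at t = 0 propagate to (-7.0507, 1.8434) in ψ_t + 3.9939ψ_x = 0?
Yes. The characteristic through (-7.0507, 1.8434) passes through x = -14.41305526.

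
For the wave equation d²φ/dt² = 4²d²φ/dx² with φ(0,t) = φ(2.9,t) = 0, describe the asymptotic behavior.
φ oscillates (no decay). Energy is conserved; the solution oscillates indefinitely as standing waves.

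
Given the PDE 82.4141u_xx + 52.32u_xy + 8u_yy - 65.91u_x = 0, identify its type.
The second-order coefficients are A = 82.4141, B = 52.32, C = 8. Since B² - 4AC = 100.1312 > 0, this is a hyperbolic PDE.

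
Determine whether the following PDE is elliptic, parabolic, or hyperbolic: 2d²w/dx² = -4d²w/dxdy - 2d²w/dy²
Rewriting in standard form: 2d²w/dx² + 4d²w/dxdy + 2d²w/dy² = 0. Coefficients: A = 2, B = 4, C = 2. B² - 4AC = 0, which is zero, so the equation is parabolic.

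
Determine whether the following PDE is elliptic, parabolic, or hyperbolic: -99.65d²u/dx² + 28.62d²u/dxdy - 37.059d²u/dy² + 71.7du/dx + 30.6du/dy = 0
Coefficients: A = -99.65, B = 28.62, C = -37.059. B² - 4AC = -13952.613, which is negative, so the equation is elliptic.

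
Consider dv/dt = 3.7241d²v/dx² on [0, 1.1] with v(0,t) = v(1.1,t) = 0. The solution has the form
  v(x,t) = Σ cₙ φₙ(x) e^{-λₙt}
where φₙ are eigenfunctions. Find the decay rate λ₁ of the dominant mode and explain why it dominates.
Eigenvalues: λₙ = 3.7241n²π²/1.1².
First three modes:
  n=1: λ₁ = 3.7241π²/1.1² ≈ 30.376
  n=2: λ₂ = 14.8964π²/1.1² ≈ 121.505 (4× faster decay)
  n=3: λ₃ = 33.5169π²/1.1² ≈ 273.387 (9× faster decay)
As t → ∞, higher modes decay exponentially faster. The n=1 mode dominates: v ~ c₁ sin(πx/1.1) e^{-λ₁t}.
Decay rate: λ₁ = 3.7241π²/1.1² ≈ 30.376.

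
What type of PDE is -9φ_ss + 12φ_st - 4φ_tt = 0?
With A = -9, B = 12, C = -4, the discriminant is 0. This is a parabolic PDE.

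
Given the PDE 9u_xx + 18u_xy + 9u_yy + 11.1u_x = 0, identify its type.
The second-order coefficients are A = 9, B = 18, C = 9. Since B² - 4AC = 0 = 0, this is a parabolic PDE.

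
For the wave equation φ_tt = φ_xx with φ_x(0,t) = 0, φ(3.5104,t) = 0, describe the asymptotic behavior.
φ oscillates (no decay). Energy is conserved; the solution oscillates indefinitely as standing waves.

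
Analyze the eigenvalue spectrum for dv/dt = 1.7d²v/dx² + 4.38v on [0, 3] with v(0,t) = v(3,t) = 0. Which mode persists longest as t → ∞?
Eigenvalues: λₙ = 1.7n²π²/3² - 4.38.
First three modes:
  n=1: λ₁ = 1.7π²/3² - 4.38 ≈ -2.516
  n=2: λ₂ = 6.8π²/3² - 4.38 ≈ 3.077
  n=3: λ₃ = 15.3π²/3² - 4.38 ≈ 12.398
Since 1.7π²/3² ≈ 1.864 < 4.38, λ₁ < 0.
The n=1 mode grows fastest (−λₙ is largest for n=1) → dominates.
Asymptotic: v ~ c₁ sin(πx/3) e^{2.516t} (exponential growth at rate −λ₁ ≈ 2.516).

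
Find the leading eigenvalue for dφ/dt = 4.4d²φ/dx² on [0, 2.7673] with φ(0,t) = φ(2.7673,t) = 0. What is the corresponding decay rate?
Eigenvalues: λₙ = 4.4n²π²/2.7673².
First three modes:
  n=1: λ₁ = 4.4π²/2.7673² ≈ 5.671
  n=2: λ₂ = 17.6π²/2.7673² ≈ 22.683 (4× faster decay)
  n=3: λ₃ = 39.6π²/2.7673² ≈ 51.037 (9× faster decay)
As t → ∞, higher modes decay exponentially faster. The n=1 mode dominates: φ ~ c₁ sin(πx/2.7673) e^{-λ₁t}.
Decay rate: λ₁ = 4.4π²/2.7673² ≈ 5.671.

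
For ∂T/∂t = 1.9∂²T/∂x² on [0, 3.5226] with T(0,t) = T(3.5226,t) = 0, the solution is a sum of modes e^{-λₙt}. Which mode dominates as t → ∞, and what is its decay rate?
Eigenvalues: λₙ = 1.9n²π²/3.5226².
First three modes:
  n=1: λ₁ = 1.9π²/3.5226² ≈ 1.511
  n=2: λ₂ = 7.6π²/3.5226² ≈ 6.045 (4× faster decay)
  n=3: λ₃ = 17.1π²/3.5226² ≈ 13.601 (9× faster decay)
As t → ∞, higher modes decay exponentially faster. The n=1 mode dominates: T ~ c₁ sin(πx/3.5226) e^{-λ₁t}.
Decay rate: λ₁ = 1.9π²/3.5226² ≈ 1.511.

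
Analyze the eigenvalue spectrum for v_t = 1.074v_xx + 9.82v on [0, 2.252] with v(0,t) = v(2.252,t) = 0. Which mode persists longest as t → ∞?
Eigenvalues: λₙ = 1.074n²π²/2.252² - 9.82.
First three modes:
  n=1: λ₁ = 1.074π²/2.252² - 9.82 ≈ -7.73
  n=2: λ₂ = 4.296π²/2.252² - 9.82 ≈ -1.46
  n=3: λ₃ = 9.666π²/2.252² - 9.82 ≈ 8.991
Since 1.074π²/2.252² ≈ 2.09 < 9.82, λ₁ < 0.
The n=1 mode grows fastest (−λₙ is largest for n=1) → dominates.
Asymptotic: v ~ c₁ sin(πx/2.252) e^{7.73t} (exponential growth at rate −λ₁ ≈ 7.73).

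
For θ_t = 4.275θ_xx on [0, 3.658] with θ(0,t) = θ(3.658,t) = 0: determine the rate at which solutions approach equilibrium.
Eigenvalues: λₙ = 4.275n²π²/3.658².
First three modes:
  n=1: λ₁ = 4.275π²/3.658² ≈ 3.153
  n=2: λ₂ = 17.1π²/3.658² ≈ 12.613 (4× faster decay)
  n=3: λ₃ = 38.475π²/3.658² ≈ 28.379 (9× faster decay)
As t → ∞, higher modes decay exponentially faster. The n=1 mode dominates: θ ~ c₁ sin(πx/3.658) e^{-λ₁t}.
Decay rate: λ₁ = 4.275π²/3.658² ≈ 3.153.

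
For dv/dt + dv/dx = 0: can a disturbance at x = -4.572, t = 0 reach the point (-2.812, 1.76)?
Yes. The characteristic through (-2.812, 1.76) passes through x = -4.572.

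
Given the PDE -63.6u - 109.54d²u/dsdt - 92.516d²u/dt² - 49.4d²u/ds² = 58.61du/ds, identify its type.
Rewriting in standard form: -49.4d²u/ds² - 109.54d²u/dsdt - 92.516d²u/dt² - 58.61du/ds - 63.6u = 0. The second-order coefficients are A = -49.4, B = -109.54, C = -92.516. Since B² - 4AC = -6282.15 < 0, this is an elliptic PDE.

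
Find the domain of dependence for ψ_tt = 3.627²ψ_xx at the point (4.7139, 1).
Domain of dependence: [1.0869, 8.3409]. Signals travel at speed 3.627, so data within |x - 4.7139| ≤ 3.627·1 = 3.627 can reach the point.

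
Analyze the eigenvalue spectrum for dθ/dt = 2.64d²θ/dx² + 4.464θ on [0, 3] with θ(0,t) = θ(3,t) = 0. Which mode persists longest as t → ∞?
Eigenvalues: λₙ = 2.64n²π²/3² - 4.464.
First three modes:
  n=1: λ₁ = 2.64π²/3² - 4.464 ≈ -1.569
  n=2: λ₂ = 10.56π²/3² - 4.464 ≈ 7.116
  n=3: λ₃ = 23.76π²/3² - 4.464 ≈ 21.592
Since 2.64π²/3² ≈ 2.895 < 4.464, λ₁ < 0.
The n=1 mode grows fastest (−λₙ is largest for n=1) → dominates.
Asymptotic: θ ~ c₁ sin(πx/3) e^{1.569t} (exponential growth at rate −λ₁ ≈ 1.569).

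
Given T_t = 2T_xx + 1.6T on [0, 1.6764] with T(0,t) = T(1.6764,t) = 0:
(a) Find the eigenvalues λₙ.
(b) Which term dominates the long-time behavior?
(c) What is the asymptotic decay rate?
Eigenvalues: λₙ = 2n²π²/1.6764² - 1.6.
First three modes:
  n=1: λ₁ = 2π²/1.6764² - 1.6 ≈ 5.424
  n=2: λ₂ = 8π²/1.6764² - 1.6 ≈ 26.495
  n=3: λ₃ = 18π²/1.6764² - 1.6 ≈ 61.615
Since 2π²/1.6764² ≈ 7.024 > 1.6, all λₙ > 0.
The n=1 mode decays slowest → dominates as t → ∞.
Asymptotic: T ~ c₁ sin(πx/1.6764) e^{-λ₁t} with decay rate λ₁ ≈ 5.424.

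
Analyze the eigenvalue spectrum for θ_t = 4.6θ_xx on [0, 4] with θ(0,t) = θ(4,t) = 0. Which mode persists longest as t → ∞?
Eigenvalues: λₙ = 4.6n²π²/4².
First three modes:
  n=1: λ₁ = 4.6π²/4² ≈ 2.838
  n=2: λ₂ = 18.4π²/4² ≈ 11.35 (4× faster decay)
  n=3: λ₃ = 41.4π²/4² ≈ 25.538 (9× faster decay)
As t → ∞, higher modes decay exponentially faster. The n=1 mode dominates: θ ~ c₁ sin(πx/4) e^{-λ₁t}.
Decay rate: λ₁ = 4.6π²/4² ≈ 2.838.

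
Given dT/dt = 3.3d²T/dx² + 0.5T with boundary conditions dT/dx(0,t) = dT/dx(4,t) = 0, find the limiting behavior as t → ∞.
T grows unboundedly. With Neumann BCs the constant mode has diffusion eigenvalue 0, so any r > 0 makes it grow like e^(0.5t); solution grows exponentially.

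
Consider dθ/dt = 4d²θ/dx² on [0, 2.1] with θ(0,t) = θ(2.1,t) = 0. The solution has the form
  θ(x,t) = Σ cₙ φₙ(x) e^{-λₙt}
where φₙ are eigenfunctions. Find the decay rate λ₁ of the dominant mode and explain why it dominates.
Eigenvalues: λₙ = 4n²π²/2.1².
First three modes:
  n=1: λ₁ = 4π²/2.1² ≈ 8.952
  n=2: λ₂ = 16π²/2.1² ≈ 35.808 (4× faster decay)
  n=3: λ₃ = 36π²/2.1² ≈ 80.568 (9× faster decay)
As t → ∞, higher modes decay exponentially faster. The n=1 mode dominates: θ ~ c₁ sin(πx/2.1) e^{-λ₁t}.
Decay rate: λ₁ = 4π²/2.1² ≈ 8.952.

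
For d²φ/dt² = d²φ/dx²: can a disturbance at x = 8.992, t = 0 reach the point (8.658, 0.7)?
Yes. The domain of dependence is [7.958, 9.358], and 8.992 ∈ [7.958, 9.358].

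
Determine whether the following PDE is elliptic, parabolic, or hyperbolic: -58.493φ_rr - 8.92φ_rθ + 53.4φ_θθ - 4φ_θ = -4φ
Rewriting in standard form: -58.493φ_rr - 8.92φ_rθ + 53.4φ_θθ - 4φ_θ + 4φ = 0. Coefficients: A = -58.493, B = -8.92, C = 53.4. B² - 4AC = 12573.6712, which is positive, so the equation is hyperbolic.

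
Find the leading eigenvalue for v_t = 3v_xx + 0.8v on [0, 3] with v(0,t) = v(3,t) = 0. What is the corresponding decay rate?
Eigenvalues: λₙ = 3n²π²/3² - 0.8.
First three modes:
  n=1: λ₁ = 3π²/3² - 0.8 ≈ 2.49
  n=2: λ₂ = 12π²/3² - 0.8 ≈ 12.359
  n=3: λ₃ = 27π²/3² - 0.8 ≈ 28.809
Since 3π²/3² ≈ 3.29 > 0.8, all λₙ > 0.
The n=1 mode decays slowest → dominates as t → ∞.
Asymptotic: v ~ c₁ sin(πx/3) e^{-λ₁t} with decay rate λ₁ ≈ 2.49.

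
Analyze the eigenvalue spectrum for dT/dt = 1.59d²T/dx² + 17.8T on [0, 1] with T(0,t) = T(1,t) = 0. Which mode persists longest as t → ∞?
Eigenvalues: λₙ = 1.59n²π²/1² - 17.8.
First three modes:
  n=1: λ₁ = 1.59π² - 17.8 ≈ -2.107
  n=2: λ₂ = 6.36π² - 17.8 ≈ 44.971
  n=3: λ₃ = 14.31π² - 17.8 ≈ 123.434
Since 1.59π² ≈ 15.693 < 17.8, λ₁ < 0.
The n=1 mode grows fastest (−λₙ is largest for n=1) → dominates.
Asymptotic: T ~ c₁ sin(πx/1) e^{2.107t} (exponential growth at rate −λ₁ ≈ 2.107).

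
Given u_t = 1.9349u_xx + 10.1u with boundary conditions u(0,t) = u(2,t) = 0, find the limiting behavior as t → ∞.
u grows unboundedly. Reaction dominates diffusion (r=10.1 > κπ²/L²≈4.77); solution grows exponentially.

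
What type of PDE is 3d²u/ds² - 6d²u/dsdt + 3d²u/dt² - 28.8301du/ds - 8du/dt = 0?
With A = 3, B = -6, C = 3, the discriminant is 0. This is a parabolic PDE.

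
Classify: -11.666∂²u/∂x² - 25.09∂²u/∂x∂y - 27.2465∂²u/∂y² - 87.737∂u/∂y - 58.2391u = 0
Elliptic (discriminant = -641.922576).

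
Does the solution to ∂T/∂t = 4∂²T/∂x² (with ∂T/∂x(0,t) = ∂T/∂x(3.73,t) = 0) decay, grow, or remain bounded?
T → constant (steady state). Heat is conserved (no flux at boundaries); solution approaches the spatial average.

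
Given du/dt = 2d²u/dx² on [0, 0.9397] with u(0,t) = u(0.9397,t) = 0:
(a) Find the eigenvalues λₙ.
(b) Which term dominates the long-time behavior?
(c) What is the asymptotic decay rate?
Eigenvalues: λₙ = 2n²π²/0.9397².
First three modes:
  n=1: λ₁ = 2π²/0.9397² ≈ 22.354
  n=2: λ₂ = 8π²/0.9397² ≈ 89.415 (4× faster decay)
  n=3: λ₃ = 18π²/0.9397² ≈ 201.184 (9× faster decay)
As t → ∞, higher modes decay exponentially faster. The n=1 mode dominates: u ~ c₁ sin(πx/0.9397) e^{-λ₁t}.
Decay rate: λ₁ = 2π²/0.9397² ≈ 22.354.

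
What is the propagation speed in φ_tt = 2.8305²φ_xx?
Speed = 2.8305. Information travels along characteristics x = x₀ ± 2.8305t.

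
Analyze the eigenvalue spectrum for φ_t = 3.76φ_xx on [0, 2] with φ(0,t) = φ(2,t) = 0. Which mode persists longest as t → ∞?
Eigenvalues: λₙ = 3.76n²π²/2².
First three modes:
  n=1: λ₁ = 3.76π²/2² ≈ 9.277
  n=2: λ₂ = 15.04π²/2² ≈ 37.11 (4× faster decay)
  n=3: λ₃ = 33.84π²/2² ≈ 83.497 (9× faster decay)
As t → ∞, higher modes decay exponentially faster. The n=1 mode dominates: φ ~ c₁ sin(πx/2) e^{-λ₁t}.
Decay rate: λ₁ = 3.76π²/2² ≈ 9.277.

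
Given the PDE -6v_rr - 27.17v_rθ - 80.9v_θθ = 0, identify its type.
The second-order coefficients are A = -6, B = -27.17, C = -80.9. Since B² - 4AC = -1203.3911 < 0, this is an elliptic PDE.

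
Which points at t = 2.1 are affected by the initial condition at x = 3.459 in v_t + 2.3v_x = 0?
At x = 8.289. The characteristic carries data from (3.459, 0) to (8.289, 2.1).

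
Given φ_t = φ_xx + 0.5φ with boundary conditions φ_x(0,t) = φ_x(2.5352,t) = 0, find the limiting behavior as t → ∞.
φ grows unboundedly. With Neumann BCs the constant mode has diffusion eigenvalue 0, so any r > 0 makes it grow like e^(0.5t); solution grows exponentially.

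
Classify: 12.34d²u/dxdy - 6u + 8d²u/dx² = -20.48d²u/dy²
Rewriting in standard form: 8d²u/dx² + 12.34d²u/dxdy + 20.48d²u/dy² - 6u = 0. Elliptic (discriminant = -503.0844).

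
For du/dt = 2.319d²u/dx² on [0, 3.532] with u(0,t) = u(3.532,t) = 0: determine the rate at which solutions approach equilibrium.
Eigenvalues: λₙ = 2.319n²π²/3.532².
First three modes:
  n=1: λ₁ = 2.319π²/3.532² ≈ 1.835
  n=2: λ₂ = 9.276π²/3.532² ≈ 7.339 (4× faster decay)
  n=3: λ₃ = 20.871π²/3.532² ≈ 16.512 (9× faster decay)
As t → ∞, higher modes decay exponentially faster. The n=1 mode dominates: u ~ c₁ sin(πx/3.532) e^{-λ₁t}.
Decay rate: λ₁ = 2.319π²/3.532² ≈ 1.835.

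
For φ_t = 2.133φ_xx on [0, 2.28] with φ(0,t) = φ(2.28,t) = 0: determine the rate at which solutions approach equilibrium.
Eigenvalues: λₙ = 2.133n²π²/2.28².
First three modes:
  n=1: λ₁ = 2.133π²/2.28² ≈ 4.05
  n=2: λ₂ = 8.532π²/2.28² ≈ 16.199 (4× faster decay)
  n=3: λ₃ = 19.197π²/2.28² ≈ 36.447 (9× faster decay)
As t → ∞, higher modes decay exponentially faster. The n=1 mode dominates: φ ~ c₁ sin(πx/2.28) e^{-λ₁t}.
Decay rate: λ₁ = 2.133π²/2.28² ≈ 4.05.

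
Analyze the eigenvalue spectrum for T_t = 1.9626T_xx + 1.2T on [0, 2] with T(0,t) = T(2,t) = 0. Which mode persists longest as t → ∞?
Eigenvalues: λₙ = 1.9626n²π²/2² - 1.2.
First three modes:
  n=1: λ₁ = 1.9626π²/2² - 1.2 ≈ 3.643
  n=2: λ₂ = 7.8504π²/2² - 1.2 ≈ 18.17
  n=3: λ₃ = 17.6634π²/2² - 1.2 ≈ 42.383
Since 1.9626π²/2² ≈ 4.843 > 1.2, all λₙ > 0.
The n=1 mode decays slowest → dominates as t → ∞.
Asymptotic: T ~ c₁ sin(πx/2) e^{-λ₁t} with decay rate λ₁ ≈ 3.643.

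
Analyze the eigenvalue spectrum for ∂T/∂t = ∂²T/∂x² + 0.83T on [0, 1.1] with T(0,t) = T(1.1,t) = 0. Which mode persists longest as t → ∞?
Eigenvalues: λₙ = n²π²/1.1² - 0.83.
First three modes:
  n=1: λ₁ = π²/1.1² - 0.83 ≈ 7.327
  n=2: λ₂ = 4π²/1.1² - 0.83 ≈ 31.797
  n=3: λ₃ = 9π²/1.1² - 0.83 ≈ 72.58
Since π²/1.1² ≈ 8.157 > 0.83, all λₙ > 0.
The n=1 mode decays slowest → dominates as t → ∞.
Asymptotic: T ~ c₁ sin(πx/1.1) e^{-λ₁t} with decay rate λ₁ ≈ 7.327.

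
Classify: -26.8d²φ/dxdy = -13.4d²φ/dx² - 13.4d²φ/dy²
Rewriting in standard form: 13.4d²φ/dx² - 26.8d²φ/dxdy + 13.4d²φ/dy² = 0. Parabolic (discriminant = 0).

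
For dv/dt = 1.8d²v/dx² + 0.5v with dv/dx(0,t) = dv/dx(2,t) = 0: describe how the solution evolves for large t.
v grows unboundedly. With Neumann BCs the constant mode has diffusion eigenvalue 0, so any r > 0 makes it grow like e^(0.5t); solution grows exponentially.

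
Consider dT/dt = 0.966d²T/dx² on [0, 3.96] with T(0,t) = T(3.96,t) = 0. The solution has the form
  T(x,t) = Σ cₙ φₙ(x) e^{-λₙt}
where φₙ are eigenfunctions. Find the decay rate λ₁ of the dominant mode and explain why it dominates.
Eigenvalues: λₙ = 0.966n²π²/3.96².
First three modes:
  n=1: λ₁ = 0.966π²/3.96² ≈ 0.608
  n=2: λ₂ = 3.864π²/3.96² ≈ 2.432 (4× faster decay)
  n=3: λ₃ = 8.694π²/3.96² ≈ 5.472 (9× faster decay)
As t → ∞, higher modes decay exponentially faster. The n=1 mode dominates: T ~ c₁ sin(πx/3.96) e^{-λ₁t}.
Decay rate: λ₁ = 0.966π²/3.96² ≈ 0.608.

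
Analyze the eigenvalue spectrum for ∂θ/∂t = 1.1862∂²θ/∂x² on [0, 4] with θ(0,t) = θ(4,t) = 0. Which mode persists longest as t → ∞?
Eigenvalues: λₙ = 1.1862n²π²/4².
First three modes:
  n=1: λ₁ = 1.1862π²/4² ≈ 0.732
  n=2: λ₂ = 4.7448π²/4² ≈ 2.927 (4× faster decay)
  n=3: λ₃ = 10.6758π²/4² ≈ 6.585 (9× faster decay)
As t → ∞, higher modes decay exponentially faster. The n=1 mode dominates: θ ~ c₁ sin(πx/4) e^{-λ₁t}.
Decay rate: λ₁ = 1.1862π²/4² ≈ 0.732.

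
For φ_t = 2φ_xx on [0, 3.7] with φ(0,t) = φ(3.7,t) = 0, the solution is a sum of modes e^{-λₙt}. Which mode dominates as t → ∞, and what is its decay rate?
Eigenvalues: λₙ = 2n²π²/3.7².
First three modes:
  n=1: λ₁ = 2π²/3.7² ≈ 1.442
  n=2: λ₂ = 8π²/3.7² ≈ 5.767 (4× faster decay)
  n=3: λ₃ = 18π²/3.7² ≈ 12.977 (9× faster decay)
As t → ∞, higher modes decay exponentially faster. The n=1 mode dominates: φ ~ c₁ sin(πx/3.7) e^{-λ₁t}.
Decay rate: λ₁ = 2π²/3.7² ≈ 1.442.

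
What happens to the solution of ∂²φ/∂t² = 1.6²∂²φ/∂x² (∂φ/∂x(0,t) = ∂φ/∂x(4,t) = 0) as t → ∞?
φ oscillates about a mean that drifts linearly in t (generically unbounded; no decay). There is no damping, so the nonconstant modes persist as standing waves (energy conserved, no decay). But with Neumann conditions at both ends the constant mode has eigenvalue 0: the spatial mean M(t) of φ satisfies M'' = 0, so M(t) = M(0) + M'(0)·t. Unless the initial velocity has zero mean (∫φ_t(x,0)dx = 0), the solution grows linearly in t (unbounded, though not exponentially); if it does have zero mean, the solution stays bounded and simply oscillates.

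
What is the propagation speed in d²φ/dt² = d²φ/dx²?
Speed = 1. Information travels along characteristics x = x₀ ± 1t.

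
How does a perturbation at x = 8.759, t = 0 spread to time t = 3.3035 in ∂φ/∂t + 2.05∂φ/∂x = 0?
At x = 15.531175. The characteristic carries data from (8.759, 0) to (15.531175, 3.3035).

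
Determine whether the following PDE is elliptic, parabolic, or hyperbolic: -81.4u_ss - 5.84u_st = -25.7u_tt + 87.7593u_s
Rewriting in standard form: -81.4u_ss - 5.84u_st + 25.7u_tt - 87.7593u_s = 0. Coefficients: A = -81.4, B = -5.84, C = 25.7. B² - 4AC = 8402.0256, which is positive, so the equation is hyperbolic.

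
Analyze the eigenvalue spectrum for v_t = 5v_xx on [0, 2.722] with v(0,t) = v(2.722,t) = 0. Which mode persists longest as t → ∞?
Eigenvalues: λₙ = 5n²π²/2.722².
First three modes:
  n=1: λ₁ = 5π²/2.722² ≈ 6.66
  n=2: λ₂ = 20π²/2.722² ≈ 26.641 (4× faster decay)
  n=3: λ₃ = 45π²/2.722² ≈ 59.943 (9× faster decay)
As t → ∞, higher modes decay exponentially faster. The n=1 mode dominates: v ~ c₁ sin(πx/2.722) e^{-λ₁t}.
Decay rate: λ₁ = 5π²/2.722² ≈ 6.66.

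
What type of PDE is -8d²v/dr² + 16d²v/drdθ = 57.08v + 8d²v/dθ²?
Rewriting in standard form: -8d²v/dr² + 16d²v/drdθ - 8d²v/dθ² - 57.08v = 0. With A = -8, B = 16, C = -8, the discriminant is 0. This is a parabolic PDE.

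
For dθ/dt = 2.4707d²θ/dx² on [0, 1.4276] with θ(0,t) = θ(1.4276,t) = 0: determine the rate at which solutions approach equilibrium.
Eigenvalues: λₙ = 2.4707n²π²/1.4276².
First three modes:
  n=1: λ₁ = 2.4707π²/1.4276² ≈ 11.965
  n=2: λ₂ = 9.8828π²/1.4276² ≈ 47.859 (4× faster decay)
  n=3: λ₃ = 22.2363π²/1.4276² ≈ 107.684 (9× faster decay)
As t → ∞, higher modes decay exponentially faster. The n=1 mode dominates: θ ~ c₁ sin(πx/1.4276) e^{-λ₁t}.
Decay rate: λ₁ = 2.4707π²/1.4276² ≈ 11.965.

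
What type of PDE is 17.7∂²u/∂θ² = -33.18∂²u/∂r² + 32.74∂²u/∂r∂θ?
Rewriting in standard form: 33.18∂²u/∂r² - 32.74∂²u/∂r∂θ + 17.7∂²u/∂θ² = 0. With A = 33.18, B = -32.74, C = 17.7, the discriminant is -1277.2364. This is an elliptic PDE.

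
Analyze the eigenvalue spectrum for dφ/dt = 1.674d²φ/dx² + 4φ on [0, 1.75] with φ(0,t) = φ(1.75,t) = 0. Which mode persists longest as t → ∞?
Eigenvalues: λₙ = 1.674n²π²/1.75² - 4.
First three modes:
  n=1: λ₁ = 1.674π²/1.75² - 4 ≈ 1.395
  n=2: λ₂ = 6.696π²/1.75² - 4 ≈ 17.579
  n=3: λ₃ = 15.066π²/1.75² - 4 ≈ 44.554
Since 1.674π²/1.75² ≈ 5.395 > 4, all λₙ > 0.
The n=1 mode decays slowest → dominates as t → ∞.
Asymptotic: φ ~ c₁ sin(πx/1.75) e^{-λ₁t} with decay rate λ₁ ≈ 1.395.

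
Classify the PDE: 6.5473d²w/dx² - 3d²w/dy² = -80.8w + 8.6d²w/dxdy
Rewriting in standard form: 6.5473d²w/dx² - 8.6d²w/dxdy - 3d²w/dy² + 80.8w = 0. A = 6.5473, B = -8.6, C = -3. Discriminant B² - 4AC = 152.5276. Since 152.5276 > 0, hyperbolic.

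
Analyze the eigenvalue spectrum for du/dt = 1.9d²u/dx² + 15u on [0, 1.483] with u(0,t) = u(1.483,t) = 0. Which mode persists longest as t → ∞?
Eigenvalues: λₙ = 1.9n²π²/1.483² - 15.
First three modes:
  n=1: λ₁ = 1.9π²/1.483² - 15 ≈ -6.473
  n=2: λ₂ = 7.6π²/1.483² - 15 ≈ 19.106
  n=3: λ₃ = 17.1π²/1.483² - 15 ≈ 61.739
Since 1.9π²/1.483² ≈ 8.527 < 15, λ₁ < 0.
The n=1 mode grows fastest (−λₙ is largest for n=1) → dominates.
Asymptotic: u ~ c₁ sin(πx/1.483) e^{6.473t} (exponential growth at rate −λ₁ ≈ 6.473).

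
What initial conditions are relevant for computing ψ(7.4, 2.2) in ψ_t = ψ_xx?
The entire real line. The heat equation has infinite propagation speed: any initial disturbance instantly affects all points (though exponentially small far away).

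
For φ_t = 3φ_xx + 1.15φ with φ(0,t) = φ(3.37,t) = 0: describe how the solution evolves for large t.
φ → 0. Diffusion dominates reaction (r=1.15 < κπ²/L²≈2.61); solution decays.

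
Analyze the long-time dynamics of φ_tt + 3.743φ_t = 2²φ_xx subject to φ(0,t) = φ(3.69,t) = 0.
Long-time behavior: φ → 0. Damping (γ=3.743) dissipates energy; oscillations decay exponentially.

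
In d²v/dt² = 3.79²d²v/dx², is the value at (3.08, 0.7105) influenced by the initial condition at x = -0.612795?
No. The domain of dependence is [0.387205, 5.772795], and -0.612795 is outside this interval.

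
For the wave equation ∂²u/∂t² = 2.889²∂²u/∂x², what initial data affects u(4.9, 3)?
Domain of dependence: [-3.767, 13.567]. Signals travel at speed 2.889, so data within |x - 4.9| ≤ 2.889·3 = 8.667 can reach the point.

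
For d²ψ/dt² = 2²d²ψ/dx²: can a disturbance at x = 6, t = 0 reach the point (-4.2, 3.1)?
No. The domain of dependence is [-10.4, 2], and 6 is outside this interval.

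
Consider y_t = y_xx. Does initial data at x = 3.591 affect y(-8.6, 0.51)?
Yes, for any finite x. The heat equation has infinite propagation speed, so all initial data affects all points at any t > 0.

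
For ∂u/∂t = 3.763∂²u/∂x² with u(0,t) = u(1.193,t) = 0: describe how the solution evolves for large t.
u → 0. Heat diffuses out through both boundaries.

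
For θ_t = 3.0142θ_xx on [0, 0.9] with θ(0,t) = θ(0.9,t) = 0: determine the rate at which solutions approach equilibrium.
Eigenvalues: λₙ = 3.0142n²π²/0.9².
First three modes:
  n=1: λ₁ = 3.0142π²/0.9² ≈ 36.727
  n=2: λ₂ = 12.0568π²/0.9² ≈ 146.908 (4× faster decay)
  n=3: λ₃ = 27.1278π²/0.9² ≈ 330.544 (9× faster decay)
As t → ∞, higher modes decay exponentially faster. The n=1 mode dominates: θ ~ c₁ sin(πx/0.9) e^{-λ₁t}.
Decay rate: λ₁ = 3.0142π²/0.9² ≈ 36.727.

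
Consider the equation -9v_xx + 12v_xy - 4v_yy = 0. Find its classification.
Parabolic. (A = -9, B = 12, C = -4 gives B² - 4AC = 0.)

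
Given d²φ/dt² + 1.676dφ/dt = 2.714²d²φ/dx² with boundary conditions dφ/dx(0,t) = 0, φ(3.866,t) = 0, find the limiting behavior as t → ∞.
φ → 0. Damping (γ=1.676) dissipates energy; oscillations decay exponentially.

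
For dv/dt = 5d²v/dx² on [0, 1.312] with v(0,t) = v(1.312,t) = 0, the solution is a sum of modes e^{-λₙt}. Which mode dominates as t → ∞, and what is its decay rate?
Eigenvalues: λₙ = 5n²π²/1.312².
First three modes:
  n=1: λ₁ = 5π²/1.312² ≈ 28.668
  n=2: λ₂ = 20π²/1.312² ≈ 114.673 (4× faster decay)
  n=3: λ₃ = 45π²/1.312² ≈ 258.015 (9× faster decay)
As t → ∞, higher modes decay exponentially faster. The n=1 mode dominates: v ~ c₁ sin(πx/1.312) e^{-λ₁t}.
Decay rate: λ₁ = 5π²/1.312² ≈ 28.668.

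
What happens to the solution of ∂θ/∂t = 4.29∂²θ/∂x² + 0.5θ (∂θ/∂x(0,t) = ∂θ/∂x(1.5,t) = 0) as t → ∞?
θ grows unboundedly. With Neumann BCs the constant mode has diffusion eigenvalue 0, so any r > 0 makes it grow like e^(0.5t); solution grows exponentially.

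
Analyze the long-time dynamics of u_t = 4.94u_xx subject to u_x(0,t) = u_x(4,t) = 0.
Long-time behavior: u → constant (steady state). Heat is conserved (no flux at boundaries); solution approaches the spatial average.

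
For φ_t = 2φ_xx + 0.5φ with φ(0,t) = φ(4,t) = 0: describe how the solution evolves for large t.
φ → 0. Diffusion dominates reaction (r=0.5 < κπ²/L²≈1.23); solution decays.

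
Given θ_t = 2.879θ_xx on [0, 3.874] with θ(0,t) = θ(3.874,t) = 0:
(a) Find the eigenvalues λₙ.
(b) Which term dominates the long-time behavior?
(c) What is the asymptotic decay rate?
Eigenvalues: λₙ = 2.879n²π²/3.874².
First three modes:
  n=1: λ₁ = 2.879π²/3.874² ≈ 1.893
  n=2: λ₂ = 11.516π²/3.874² ≈ 7.573 (4× faster decay)
  n=3: λ₃ = 25.911π²/3.874² ≈ 17.04 (9× faster decay)
As t → ∞, higher modes decay exponentially faster. The n=1 mode dominates: θ ~ c₁ sin(πx/3.874) e^{-λ₁t}.
Decay rate: λ₁ = 2.879π²/3.874² ≈ 1.893.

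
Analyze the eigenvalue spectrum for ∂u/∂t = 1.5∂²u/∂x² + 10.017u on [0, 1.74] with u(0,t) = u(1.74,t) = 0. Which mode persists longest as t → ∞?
Eigenvalues: λₙ = 1.5n²π²/1.74² - 10.017.
First three modes:
  n=1: λ₁ = 1.5π²/1.74² - 10.017 ≈ -5.127
  n=2: λ₂ = 6π²/1.74² - 10.017 ≈ 9.542
  n=3: λ₃ = 13.5π²/1.74² - 10.017 ≈ 33.991
Since 1.5π²/1.74² ≈ 4.89 < 10.017, λ₁ < 0.
The n=1 mode grows fastest (−λₙ is largest for n=1) → dominates.
Asymptotic: u ~ c₁ sin(πx/1.74) e^{5.127t} (exponential growth at rate −λ₁ ≈ 5.127).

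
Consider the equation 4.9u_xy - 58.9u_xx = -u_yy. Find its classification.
Rewriting in standard form: -58.9u_xx + 4.9u_xy + u_yy = 0. Hyperbolic. (A = -58.9, B = 4.9, C = 1 gives B² - 4AC = 259.61.)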